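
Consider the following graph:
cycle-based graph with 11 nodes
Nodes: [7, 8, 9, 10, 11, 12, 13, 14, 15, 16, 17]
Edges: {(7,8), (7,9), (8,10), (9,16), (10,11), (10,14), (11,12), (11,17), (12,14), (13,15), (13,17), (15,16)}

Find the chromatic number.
Clique number ω(G) = 2 (lower bound: χ ≥ ω).
Odd cycle [17, 13, 15, 16, 9, 7, 8, 10, 14, 12, 11] needs 3 colors (χ ≥ 3).
The coloring below uses 3 colors, so χ(G) = 3.
A valid 3-coloring: color 1: [7, 11, 13, 14, 16]; color 2: [9, 10, 12, 15, 17]; color 3: [8].

χ(G) = 3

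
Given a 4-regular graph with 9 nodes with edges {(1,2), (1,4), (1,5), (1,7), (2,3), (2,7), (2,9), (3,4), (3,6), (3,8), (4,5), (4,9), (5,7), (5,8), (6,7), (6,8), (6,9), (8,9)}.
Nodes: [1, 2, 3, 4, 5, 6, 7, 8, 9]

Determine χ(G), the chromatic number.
χ(G) = 3

Clique number ω(G) = 3 (lower bound: χ ≥ ω).
The clique on [1, 2, 7] has size 3, forcing χ ≥ 3, and the coloring below uses 3 colors, so χ(G) = 3.
A valid 3-coloring: color 1: [4, 7, 8]; color 2: [1, 3, 9]; color 3: [2, 5, 6].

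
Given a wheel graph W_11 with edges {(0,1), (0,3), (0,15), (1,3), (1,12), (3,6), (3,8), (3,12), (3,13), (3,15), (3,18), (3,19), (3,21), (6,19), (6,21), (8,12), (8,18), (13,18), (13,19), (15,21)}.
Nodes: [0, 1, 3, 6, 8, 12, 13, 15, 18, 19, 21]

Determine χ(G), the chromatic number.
Clique number ω(G) = 3 (lower bound: χ ≥ ω).
The clique on [0, 1, 3] has size 3, forcing χ ≥ 3, and the coloring below uses 3 colors, so χ(G) = 3.
A valid 3-coloring: color 1: [3]; color 2: [0, 12, 18, 19, 21]; color 3: [1, 6, 8, 13, 15].

χ(G) = 3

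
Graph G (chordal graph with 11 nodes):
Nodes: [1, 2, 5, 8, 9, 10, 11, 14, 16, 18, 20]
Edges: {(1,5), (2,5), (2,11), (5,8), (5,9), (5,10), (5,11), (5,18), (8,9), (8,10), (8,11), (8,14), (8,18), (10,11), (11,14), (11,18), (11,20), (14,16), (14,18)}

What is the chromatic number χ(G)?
χ(G) = 4

Clique number ω(G) = 4 (lower bound: χ ≥ ω).
The clique on [5, 8, 11, 18] has size 4, forcing χ ≥ 4, and the coloring below uses 4 colors, so χ(G) = 4.
A valid 4-coloring: color 1: [1, 9, 11, 16]; color 2: [5, 14, 20]; color 3: [2, 8]; color 4: [10, 18].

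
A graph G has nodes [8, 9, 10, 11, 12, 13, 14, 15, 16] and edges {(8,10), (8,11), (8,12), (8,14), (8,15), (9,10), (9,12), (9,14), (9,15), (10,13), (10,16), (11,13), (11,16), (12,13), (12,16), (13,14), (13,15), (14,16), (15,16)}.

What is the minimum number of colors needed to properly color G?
Clique number ω(G) = 2 (lower bound: χ ≥ ω).
The graph is bipartite (no odd cycle), so 2 colors suffice: χ(G) = 2.
A valid 2-coloring: color 1: [8, 9, 13, 16]; color 2: [10, 11, 12, 14, 15].

χ(G) = 2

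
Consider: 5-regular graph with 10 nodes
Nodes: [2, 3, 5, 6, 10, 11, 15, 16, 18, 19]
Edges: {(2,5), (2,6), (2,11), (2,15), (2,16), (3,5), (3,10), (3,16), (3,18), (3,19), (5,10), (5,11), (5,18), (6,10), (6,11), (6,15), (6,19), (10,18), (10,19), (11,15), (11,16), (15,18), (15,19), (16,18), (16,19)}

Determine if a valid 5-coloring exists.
A valid 5-coloring: color 1: [3, 6]; color 2: [5, 19]; color 3: [10, 15, 16]; color 4: [11, 18]; color 5: [2].
(χ(G) = 4 ≤ 5.)

Yes, G is 5-colorable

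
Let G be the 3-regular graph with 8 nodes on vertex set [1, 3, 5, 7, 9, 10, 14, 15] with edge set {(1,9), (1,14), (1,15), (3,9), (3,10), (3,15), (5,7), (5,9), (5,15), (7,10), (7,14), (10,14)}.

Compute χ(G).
χ(G) = 3

Clique number ω(G) = 3 (lower bound: χ ≥ ω).
The clique on [7, 10, 14] has size 3, forcing χ ≥ 3, and the coloring below uses 3 colors, so χ(G) = 3.
A valid 3-coloring: color 1: [7, 9, 15]; color 2: [1, 5, 10]; color 3: [3, 14].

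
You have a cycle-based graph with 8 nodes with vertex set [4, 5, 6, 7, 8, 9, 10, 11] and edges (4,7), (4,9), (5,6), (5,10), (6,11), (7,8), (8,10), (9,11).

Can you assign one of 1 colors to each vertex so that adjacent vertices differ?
No, G is not 1-colorable

Edge (4,9) forces its endpoints to differ, so 1 color is not enough.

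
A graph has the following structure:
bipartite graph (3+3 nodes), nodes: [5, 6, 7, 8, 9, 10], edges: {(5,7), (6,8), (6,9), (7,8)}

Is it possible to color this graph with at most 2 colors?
A valid 2-coloring: color 1: [6, 7, 10]; color 2: [5, 8, 9].
(χ(G) = 2 ≤ 2.)

Yes, G is 2-colorable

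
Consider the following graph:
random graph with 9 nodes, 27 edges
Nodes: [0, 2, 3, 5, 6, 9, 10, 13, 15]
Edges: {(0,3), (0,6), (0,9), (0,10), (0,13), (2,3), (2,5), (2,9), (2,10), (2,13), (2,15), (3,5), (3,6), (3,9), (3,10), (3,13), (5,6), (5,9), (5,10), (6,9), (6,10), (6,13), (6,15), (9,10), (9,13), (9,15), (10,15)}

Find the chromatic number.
Clique number ω(G) = 5 (lower bound: χ ≥ ω).
The clique on [2, 3, 5, 9, 10] has size 5, forcing χ ≥ 5, and the coloring below uses 5 colors, so χ(G) = 5.
A valid 5-coloring: color 1: [9]; color 2: [2, 6]; color 3: [3, 15]; color 4: [10, 13]; color 5: [0, 5].

χ(G) = 5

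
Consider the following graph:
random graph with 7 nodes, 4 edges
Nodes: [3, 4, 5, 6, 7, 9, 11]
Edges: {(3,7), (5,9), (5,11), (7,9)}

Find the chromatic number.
Clique number ω(G) = 2 (lower bound: χ ≥ ω).
The graph is bipartite (no odd cycle), so 2 colors suffice: χ(G) = 2.
A valid 2-coloring: color 1: [4, 5, 6, 7]; color 2: [3, 9, 11].

χ(G) = 2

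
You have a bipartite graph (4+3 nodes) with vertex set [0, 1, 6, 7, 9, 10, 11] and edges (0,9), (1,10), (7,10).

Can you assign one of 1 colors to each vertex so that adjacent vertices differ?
No, G is not 1-colorable

Edge (0,9) forces its endpoints to differ, so 1 color is not enough.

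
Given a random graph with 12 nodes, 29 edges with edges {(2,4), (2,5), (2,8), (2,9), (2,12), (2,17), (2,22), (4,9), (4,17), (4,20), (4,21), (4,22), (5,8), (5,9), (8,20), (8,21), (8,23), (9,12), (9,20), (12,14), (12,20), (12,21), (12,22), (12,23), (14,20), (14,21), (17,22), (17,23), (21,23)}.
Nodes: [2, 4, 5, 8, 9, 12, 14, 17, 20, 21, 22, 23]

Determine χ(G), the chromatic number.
χ(G) = 4

Clique number ω(G) = 4 (lower bound: χ ≥ ω).
The clique on [2, 4, 17, 22] has size 4, forcing χ ≥ 4, and the coloring below uses 4 colors, so χ(G) = 4.
A valid 4-coloring: color 1: [2, 14, 23]; color 2: [4, 8, 12]; color 3: [9, 17, 21]; color 4: [5, 20, 22].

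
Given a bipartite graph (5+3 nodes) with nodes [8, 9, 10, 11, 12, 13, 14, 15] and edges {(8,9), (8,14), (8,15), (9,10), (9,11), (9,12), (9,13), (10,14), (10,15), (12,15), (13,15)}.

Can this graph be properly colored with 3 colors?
Yes, G is 3-colorable

A valid 3-coloring: color 1: [9, 14, 15]; color 2: [8, 10, 11, 12, 13].
(χ(G) = 2 ≤ 3.)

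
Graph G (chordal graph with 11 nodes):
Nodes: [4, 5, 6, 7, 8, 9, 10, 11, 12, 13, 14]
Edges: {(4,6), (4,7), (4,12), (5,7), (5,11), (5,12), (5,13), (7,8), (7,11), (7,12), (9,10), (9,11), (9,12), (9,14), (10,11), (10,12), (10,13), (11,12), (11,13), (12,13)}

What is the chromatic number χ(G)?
Clique number ω(G) = 4 (lower bound: χ ≥ ω).
The clique on [9, 10, 11, 12] has size 4, forcing χ ≥ 4, and the coloring below uses 4 colors, so χ(G) = 4.
A valid 4-coloring: color 1: [6, 8, 12, 14]; color 2: [4, 11]; color 3: [7, 9, 13]; color 4: [5, 10].

χ(G) = 4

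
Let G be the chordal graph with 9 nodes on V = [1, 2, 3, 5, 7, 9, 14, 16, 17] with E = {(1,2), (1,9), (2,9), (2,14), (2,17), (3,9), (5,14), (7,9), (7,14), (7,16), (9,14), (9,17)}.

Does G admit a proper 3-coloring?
A valid 3-coloring: color 1: [5, 9, 16]; color 2: [2, 3, 7]; color 3: [1, 14, 17].
(χ(G) = 3 ≤ 3.)

Yes, G is 3-colorable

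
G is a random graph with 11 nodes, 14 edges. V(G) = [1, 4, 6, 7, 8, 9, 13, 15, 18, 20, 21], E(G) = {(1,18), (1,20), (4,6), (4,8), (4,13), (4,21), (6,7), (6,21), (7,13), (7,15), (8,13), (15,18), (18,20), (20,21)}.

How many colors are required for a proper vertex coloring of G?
χ(G) = 3

Clique number ω(G) = 3 (lower bound: χ ≥ ω).
The clique on [1, 18, 20] has size 3, forcing χ ≥ 3, and the coloring below uses 3 colors, so χ(G) = 3.
A valid 3-coloring: color 1: [4, 7, 9, 20]; color 2: [13, 18, 21]; color 3: [1, 6, 8, 15].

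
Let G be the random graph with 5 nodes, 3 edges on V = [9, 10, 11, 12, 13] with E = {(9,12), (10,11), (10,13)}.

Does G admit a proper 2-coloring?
A valid 2-coloring: color 1: [9, 10]; color 2: [11, 12, 13].
(χ(G) = 2 ≤ 2.)

Yes, G is 2-colorable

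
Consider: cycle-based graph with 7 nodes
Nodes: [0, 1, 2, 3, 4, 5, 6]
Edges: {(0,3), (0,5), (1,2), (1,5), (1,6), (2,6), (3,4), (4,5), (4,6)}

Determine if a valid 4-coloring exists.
A valid 4-coloring: color 1: [0, 1, 4]; color 2: [3, 5, 6]; color 3: [2].
(χ(G) = 3 ≤ 4.)

Yes, G is 4-colorable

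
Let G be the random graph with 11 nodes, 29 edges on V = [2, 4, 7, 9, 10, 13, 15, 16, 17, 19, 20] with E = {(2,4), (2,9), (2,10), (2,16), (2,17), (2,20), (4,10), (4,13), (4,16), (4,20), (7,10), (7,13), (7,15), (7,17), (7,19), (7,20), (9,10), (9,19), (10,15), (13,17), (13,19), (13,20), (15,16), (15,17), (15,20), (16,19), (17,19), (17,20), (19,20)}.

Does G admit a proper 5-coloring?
Yes, G is 5-colorable

A valid 5-coloring: color 1: [10, 16, 20]; color 2: [2, 15, 19]; color 3: [4, 7, 9]; color 4: [17]; color 5: [13].
(χ(G) = 5 ≤ 5.)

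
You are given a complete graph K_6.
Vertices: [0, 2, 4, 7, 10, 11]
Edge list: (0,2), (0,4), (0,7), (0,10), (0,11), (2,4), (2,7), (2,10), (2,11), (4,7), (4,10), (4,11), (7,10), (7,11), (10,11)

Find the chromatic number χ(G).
Clique number ω(G) = 6 (lower bound: χ ≥ ω).
The clique on [0, 2, 4, 7, 10, 11] has size 6, forcing χ ≥ 6, and the coloring below uses 6 colors, so χ(G) = 6.
A valid 6-coloring: color 1: [0]; color 2: [7]; color 3: [10]; color 4: [2]; color 5: [11]; color 6: [4].

χ(G) = 6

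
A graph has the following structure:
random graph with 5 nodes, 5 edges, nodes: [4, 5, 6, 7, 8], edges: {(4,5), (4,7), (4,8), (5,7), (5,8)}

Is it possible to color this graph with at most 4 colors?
Yes, G is 4-colorable

A valid 4-coloring: color 1: [5, 6]; color 2: [4]; color 3: [7, 8].
(χ(G) = 3 ≤ 4.)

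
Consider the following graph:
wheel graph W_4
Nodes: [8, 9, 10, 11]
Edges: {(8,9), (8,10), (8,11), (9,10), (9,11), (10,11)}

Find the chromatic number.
χ(G) = 4

Clique number ω(G) = 4 (lower bound: χ ≥ ω).
The clique on [8, 9, 10, 11] has size 4, forcing χ ≥ 4, and the coloring below uses 4 colors, so χ(G) = 4.
A valid 4-coloring: color 1: [11]; color 2: [10]; color 3: [8]; color 4: [9].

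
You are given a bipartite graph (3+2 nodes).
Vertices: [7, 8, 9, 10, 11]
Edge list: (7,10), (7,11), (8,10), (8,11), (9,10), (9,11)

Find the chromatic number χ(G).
Clique number ω(G) = 2 (lower bound: χ ≥ ω).
The graph is bipartite (no odd cycle), so 2 colors suffice: χ(G) = 2.
A valid 2-coloring: color 1: [10, 11]; color 2: [7, 8, 9].

χ(G) = 2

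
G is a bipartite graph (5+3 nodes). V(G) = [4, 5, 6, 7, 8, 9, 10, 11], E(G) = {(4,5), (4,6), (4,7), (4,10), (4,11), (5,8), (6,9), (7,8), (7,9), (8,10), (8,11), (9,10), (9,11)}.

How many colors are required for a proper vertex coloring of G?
Clique number ω(G) = 2 (lower bound: χ ≥ ω).
The graph is bipartite (no odd cycle), so 2 colors suffice: χ(G) = 2.
A valid 2-coloring: color 1: [4, 8, 9]; color 2: [5, 6, 7, 10, 11].

χ(G) = 2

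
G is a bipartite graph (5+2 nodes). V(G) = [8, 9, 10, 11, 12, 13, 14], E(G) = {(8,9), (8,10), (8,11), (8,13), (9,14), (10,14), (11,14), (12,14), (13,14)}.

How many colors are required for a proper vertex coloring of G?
Clique number ω(G) = 2 (lower bound: χ ≥ ω).
The graph is bipartite (no odd cycle), so 2 colors suffice: χ(G) = 2.
A valid 2-coloring: color 1: [8, 14]; color 2: [9, 10, 11, 12, 13].

χ(G) = 2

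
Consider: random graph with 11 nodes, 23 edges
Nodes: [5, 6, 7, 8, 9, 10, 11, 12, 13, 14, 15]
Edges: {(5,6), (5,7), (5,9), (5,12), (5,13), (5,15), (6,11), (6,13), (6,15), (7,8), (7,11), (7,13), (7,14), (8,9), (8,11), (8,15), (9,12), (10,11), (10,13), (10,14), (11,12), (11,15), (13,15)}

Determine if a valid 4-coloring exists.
A valid 4-coloring: color 1: [5, 11, 14]; color 2: [7, 9, 10, 15]; color 3: [6, 8, 12]; color 4: [13].
(χ(G) = 4 ≤ 4.)

Yes, G is 4-colorable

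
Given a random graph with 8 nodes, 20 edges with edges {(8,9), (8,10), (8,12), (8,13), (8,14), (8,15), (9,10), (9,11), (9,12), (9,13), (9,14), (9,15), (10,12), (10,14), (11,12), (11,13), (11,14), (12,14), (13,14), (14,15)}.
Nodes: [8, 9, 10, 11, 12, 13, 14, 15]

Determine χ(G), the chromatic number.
Clique number ω(G) = 5 (lower bound: χ ≥ ω).
The clique on [8, 9, 10, 12, 14] has size 5, forcing χ ≥ 5, and the coloring below uses 5 colors, so χ(G) = 5.
A valid 5-coloring: color 1: [14]; color 2: [9]; color 3: [8, 11]; color 4: [12, 13, 15]; color 5: [10].

χ(G) = 5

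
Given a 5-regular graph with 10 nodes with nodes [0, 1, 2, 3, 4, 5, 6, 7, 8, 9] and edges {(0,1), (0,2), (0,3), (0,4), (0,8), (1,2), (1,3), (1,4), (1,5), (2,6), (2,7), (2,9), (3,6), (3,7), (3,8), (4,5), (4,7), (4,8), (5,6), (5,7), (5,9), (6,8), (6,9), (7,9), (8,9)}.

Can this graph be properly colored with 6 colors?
A valid 6-coloring: color 1: [3, 4, 9]; color 2: [1, 6, 7]; color 3: [2, 5, 8]; color 4: [0].
(χ(G) = 4 ≤ 6.)

Yes, G is 6-colorable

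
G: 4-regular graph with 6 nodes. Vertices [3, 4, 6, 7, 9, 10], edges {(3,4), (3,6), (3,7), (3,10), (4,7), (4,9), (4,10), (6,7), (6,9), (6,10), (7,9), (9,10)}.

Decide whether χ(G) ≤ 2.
The clique on vertices [4, 9, 10] has size 3 > 2, so it alone needs 3 colors.

No, G is not 2-colorable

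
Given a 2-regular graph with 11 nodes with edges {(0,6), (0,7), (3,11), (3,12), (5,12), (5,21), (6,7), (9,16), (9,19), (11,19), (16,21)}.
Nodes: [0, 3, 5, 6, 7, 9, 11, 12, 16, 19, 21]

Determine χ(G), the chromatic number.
Clique number ω(G) = 3 (lower bound: χ ≥ ω).
The clique on [0, 6, 7] has size 3, forcing χ ≥ 3, and the coloring below uses 3 colors, so χ(G) = 3.
A valid 3-coloring: color 1: [3, 5, 6, 16, 19]; color 2: [7, 9, 11, 12, 21]; color 3: [0].

χ(G) = 3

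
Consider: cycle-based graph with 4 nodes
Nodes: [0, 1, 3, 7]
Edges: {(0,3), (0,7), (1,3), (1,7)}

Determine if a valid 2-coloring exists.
A valid 2-coloring: color 1: [0, 1]; color 2: [3, 7].
(χ(G) = 2 ≤ 2.)

Yes, G is 2-colorable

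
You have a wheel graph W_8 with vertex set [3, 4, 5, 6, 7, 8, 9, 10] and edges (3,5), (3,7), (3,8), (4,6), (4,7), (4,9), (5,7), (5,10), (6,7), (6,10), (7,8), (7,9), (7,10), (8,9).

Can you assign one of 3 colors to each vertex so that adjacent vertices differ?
Odd cycle [5, 10, 6, 4, 9, 8, 3] needs 3 colors (χ ≥ 3).
Vertex 7 is adjacent to every vertex of [3, 4, 5, 6, 8, 9, 10], which already need 3 colors among themselves, so 7 needs a new color (χ ≥ 4).
Hence χ(G) ≥ 4 > 3, so no proper 3-coloring exists.

No, G is not 3-colorable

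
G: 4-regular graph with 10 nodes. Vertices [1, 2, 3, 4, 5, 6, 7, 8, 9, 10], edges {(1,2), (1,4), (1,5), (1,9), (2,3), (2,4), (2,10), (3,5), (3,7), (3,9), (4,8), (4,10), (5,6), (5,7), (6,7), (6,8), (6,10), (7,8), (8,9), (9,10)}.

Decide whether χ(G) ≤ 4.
A valid 4-coloring: color 1: [1, 3, 8, 10]; color 2: [2, 7, 9]; color 3: [4, 5]; color 4: [6].
(χ(G) = 4 ≤ 4.)

Yes, G is 4-colorable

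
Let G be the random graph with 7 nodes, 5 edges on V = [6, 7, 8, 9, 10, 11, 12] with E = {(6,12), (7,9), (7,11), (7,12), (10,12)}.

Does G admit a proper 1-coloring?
No, G is not 1-colorable

Edge (10,12) forces its endpoints to differ, so 1 color is not enough.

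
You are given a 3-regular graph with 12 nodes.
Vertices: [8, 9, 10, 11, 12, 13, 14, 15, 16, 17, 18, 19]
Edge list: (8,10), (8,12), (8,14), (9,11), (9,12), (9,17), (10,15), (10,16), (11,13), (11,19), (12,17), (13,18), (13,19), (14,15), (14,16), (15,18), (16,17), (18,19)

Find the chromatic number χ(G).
Clique number ω(G) = 3 (lower bound: χ ≥ ω).
The clique on [9, 12, 17] has size 3, forcing χ ≥ 3, and the coloring below uses 3 colors, so χ(G) = 3.
A valid 3-coloring: color 1: [10, 11, 14, 17, 18]; color 2: [8, 9, 13, 15, 16]; color 3: [12, 19].

χ(G) = 3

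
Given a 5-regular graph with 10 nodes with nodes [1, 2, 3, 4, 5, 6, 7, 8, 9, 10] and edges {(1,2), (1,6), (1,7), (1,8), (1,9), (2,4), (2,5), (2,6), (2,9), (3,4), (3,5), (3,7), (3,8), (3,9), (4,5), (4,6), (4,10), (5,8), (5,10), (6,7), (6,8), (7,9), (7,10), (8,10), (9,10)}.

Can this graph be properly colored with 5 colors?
Yes, G is 5-colorable

A valid 5-coloring: color 1: [1, 5]; color 2: [2, 3, 10]; color 3: [4, 7, 8]; color 4: [6, 9].
(χ(G) = 4 ≤ 5.)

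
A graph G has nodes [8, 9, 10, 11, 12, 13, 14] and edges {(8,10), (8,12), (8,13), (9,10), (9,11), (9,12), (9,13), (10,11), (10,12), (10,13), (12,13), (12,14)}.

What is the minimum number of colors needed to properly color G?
χ(G) = 4

Clique number ω(G) = 4 (lower bound: χ ≥ ω).
The clique on [8, 10, 12, 13] has size 4, forcing χ ≥ 4, and the coloring below uses 4 colors, so χ(G) = 4.
A valid 4-coloring: color 1: [11, 12]; color 2: [10, 14]; color 3: [8, 9]; color 4: [13].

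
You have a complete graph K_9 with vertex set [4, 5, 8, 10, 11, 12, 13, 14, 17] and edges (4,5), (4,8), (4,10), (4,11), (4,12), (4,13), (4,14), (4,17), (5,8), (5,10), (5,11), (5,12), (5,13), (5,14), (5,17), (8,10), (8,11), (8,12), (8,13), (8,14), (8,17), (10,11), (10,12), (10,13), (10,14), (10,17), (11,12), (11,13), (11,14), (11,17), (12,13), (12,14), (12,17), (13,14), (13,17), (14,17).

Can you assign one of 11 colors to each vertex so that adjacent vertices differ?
Yes, G is 11-colorable

A valid 11-coloring: color 1: [11]; color 2: [5]; color 3: [14]; color 4: [4]; color 5: [12]; color 6: [17]; color 7: [13]; color 8: [8]; color 9: [10].
(χ(G) = 9 ≤ 11.)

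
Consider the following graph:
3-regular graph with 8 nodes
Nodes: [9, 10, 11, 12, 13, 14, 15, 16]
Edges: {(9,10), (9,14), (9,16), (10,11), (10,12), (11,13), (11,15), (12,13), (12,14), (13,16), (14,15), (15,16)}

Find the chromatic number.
Clique number ω(G) = 2 (lower bound: χ ≥ ω).
Odd cycle [16, 9, 14, 12, 13] needs 3 colors (χ ≥ 3).
The coloring below uses 3 colors, so χ(G) = 3.
A valid 3-coloring: color 1: [11, 12, 16]; color 2: [10, 13, 14]; color 3: [9, 15].

χ(G) = 3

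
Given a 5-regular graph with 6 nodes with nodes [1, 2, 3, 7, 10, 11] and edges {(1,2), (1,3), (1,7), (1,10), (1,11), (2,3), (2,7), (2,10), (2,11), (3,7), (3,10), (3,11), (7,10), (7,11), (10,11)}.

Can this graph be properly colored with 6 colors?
Yes, G is 6-colorable

A valid 6-coloring: color 1: [1]; color 2: [10]; color 3: [2]; color 4: [3]; color 5: [7]; color 6: [11].
(χ(G) = 6 ≤ 6.)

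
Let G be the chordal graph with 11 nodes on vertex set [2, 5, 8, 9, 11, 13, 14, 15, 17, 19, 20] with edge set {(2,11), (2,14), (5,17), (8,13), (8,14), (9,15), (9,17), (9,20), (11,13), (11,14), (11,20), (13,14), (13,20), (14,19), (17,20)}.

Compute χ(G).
Clique number ω(G) = 3 (lower bound: χ ≥ ω).
The clique on [9, 17, 20] has size 3, forcing χ ≥ 3, and the coloring below uses 3 colors, so χ(G) = 3.
A valid 3-coloring: color 1: [5, 14, 15, 20]; color 2: [2, 13, 17, 19]; color 3: [8, 9, 11].

χ(G) = 3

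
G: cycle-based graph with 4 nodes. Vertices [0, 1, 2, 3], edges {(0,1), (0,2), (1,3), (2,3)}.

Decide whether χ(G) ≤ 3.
Yes, G is 3-colorable

A valid 3-coloring: color 1: [0, 3]; color 2: [1, 2].
(χ(G) = 2 ≤ 3.)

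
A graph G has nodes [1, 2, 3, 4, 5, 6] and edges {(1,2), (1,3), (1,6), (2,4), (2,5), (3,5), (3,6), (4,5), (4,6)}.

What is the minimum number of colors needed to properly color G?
χ(G) = 3

Clique number ω(G) = 3 (lower bound: χ ≥ ω).
The clique on [1, 3, 6] has size 3, forcing χ ≥ 3, and the coloring below uses 3 colors, so χ(G) = 3.
A valid 3-coloring: color 1: [3, 4]; color 2: [1, 5]; color 3: [2, 6].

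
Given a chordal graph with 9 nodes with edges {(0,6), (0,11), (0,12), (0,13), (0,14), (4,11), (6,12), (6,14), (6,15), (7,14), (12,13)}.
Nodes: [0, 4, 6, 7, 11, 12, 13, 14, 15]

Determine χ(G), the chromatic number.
Clique number ω(G) = 3 (lower bound: χ ≥ ω).
The clique on [0, 12, 13] has size 3, forcing χ ≥ 3, and the coloring below uses 3 colors, so χ(G) = 3.
A valid 3-coloring: color 1: [0, 4, 7, 15]; color 2: [6, 11, 13]; color 3: [12, 14].

χ(G) = 3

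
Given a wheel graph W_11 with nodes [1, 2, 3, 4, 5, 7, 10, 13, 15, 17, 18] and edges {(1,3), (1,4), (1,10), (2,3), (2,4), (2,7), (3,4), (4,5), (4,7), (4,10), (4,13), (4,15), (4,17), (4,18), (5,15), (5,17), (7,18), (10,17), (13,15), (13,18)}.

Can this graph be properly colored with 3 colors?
A valid 3-coloring: color 1: [4]; color 2: [3, 5, 7, 10, 13]; color 3: [1, 2, 15, 17, 18].
(χ(G) = 3 ≤ 3.)

Yes, G is 3-colorable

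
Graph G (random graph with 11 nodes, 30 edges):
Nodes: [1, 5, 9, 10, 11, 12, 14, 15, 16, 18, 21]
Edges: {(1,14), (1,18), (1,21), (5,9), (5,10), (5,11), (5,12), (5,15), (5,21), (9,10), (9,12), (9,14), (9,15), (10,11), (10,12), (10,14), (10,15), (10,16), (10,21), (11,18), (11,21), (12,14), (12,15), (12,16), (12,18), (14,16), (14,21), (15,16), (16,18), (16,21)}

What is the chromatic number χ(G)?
Clique number ω(G) = 5 (lower bound: χ ≥ ω).
The clique on [5, 9, 10, 12, 15] has size 5, forcing χ ≥ 5, and the coloring below uses 5 colors, so χ(G) = 5.
A valid 5-coloring: color 1: [1, 10]; color 2: [12, 21]; color 3: [5, 14, 18]; color 4: [9, 11, 16]; color 5: [15].

χ(G) = 5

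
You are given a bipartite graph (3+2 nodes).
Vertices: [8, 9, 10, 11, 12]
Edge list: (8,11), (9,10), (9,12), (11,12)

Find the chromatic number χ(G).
Clique number ω(G) = 2 (lower bound: χ ≥ ω).
The graph is bipartite (no odd cycle), so 2 colors suffice: χ(G) = 2.
A valid 2-coloring: color 1: [8, 10, 12]; color 2: [9, 11].

χ(G) = 2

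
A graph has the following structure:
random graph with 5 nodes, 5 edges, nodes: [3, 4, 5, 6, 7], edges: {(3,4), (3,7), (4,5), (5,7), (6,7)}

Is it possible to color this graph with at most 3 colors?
A valid 3-coloring: color 1: [4, 7]; color 2: [3, 5, 6].
(χ(G) = 2 ≤ 3.)

Yes, G is 3-colorable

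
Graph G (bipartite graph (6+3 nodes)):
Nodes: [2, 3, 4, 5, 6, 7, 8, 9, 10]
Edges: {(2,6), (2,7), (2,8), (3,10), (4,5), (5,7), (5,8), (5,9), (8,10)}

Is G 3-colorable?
A valid 3-coloring: color 1: [2, 5, 10]; color 2: [3, 4, 6, 7, 8, 9].
(χ(G) = 2 ≤ 3.)

Yes, G is 3-colorable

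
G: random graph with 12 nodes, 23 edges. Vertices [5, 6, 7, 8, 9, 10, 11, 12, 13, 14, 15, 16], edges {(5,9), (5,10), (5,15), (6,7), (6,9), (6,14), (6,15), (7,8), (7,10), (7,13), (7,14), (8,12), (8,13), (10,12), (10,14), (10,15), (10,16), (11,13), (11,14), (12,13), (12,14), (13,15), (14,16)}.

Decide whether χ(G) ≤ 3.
Yes, G is 3-colorable

A valid 3-coloring: color 1: [5, 13, 14]; color 2: [6, 8, 10, 11]; color 3: [7, 9, 12, 15, 16].
(χ(G) = 3 ≤ 3.)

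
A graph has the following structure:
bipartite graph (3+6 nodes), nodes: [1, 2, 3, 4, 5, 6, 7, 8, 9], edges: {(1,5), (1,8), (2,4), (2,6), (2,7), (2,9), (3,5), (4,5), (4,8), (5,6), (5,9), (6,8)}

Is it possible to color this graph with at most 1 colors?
No, G is not 1-colorable

Edge (1,8) forces its endpoints to differ, so 1 color is not enough.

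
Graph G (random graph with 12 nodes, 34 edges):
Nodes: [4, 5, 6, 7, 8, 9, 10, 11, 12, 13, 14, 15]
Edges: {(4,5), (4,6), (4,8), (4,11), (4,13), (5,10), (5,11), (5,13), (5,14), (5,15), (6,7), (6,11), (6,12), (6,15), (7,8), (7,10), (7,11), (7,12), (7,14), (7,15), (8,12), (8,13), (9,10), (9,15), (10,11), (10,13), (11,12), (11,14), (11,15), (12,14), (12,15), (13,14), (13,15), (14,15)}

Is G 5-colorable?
A valid 5-coloring: color 1: [8, 10, 15]; color 2: [9, 11, 13]; color 3: [5, 7]; color 4: [6, 14]; color 5: [4, 12].
(χ(G) = 5 ≤ 5.)

Yes, G is 5-colorable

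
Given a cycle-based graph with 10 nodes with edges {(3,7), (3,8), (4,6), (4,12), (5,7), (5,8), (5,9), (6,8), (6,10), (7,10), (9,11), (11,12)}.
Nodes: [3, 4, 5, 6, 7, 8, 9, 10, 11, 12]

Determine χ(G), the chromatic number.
χ(G) = 3

Clique number ω(G) = 2 (lower bound: χ ≥ ω).
Odd cycle [6, 8, 5, 7, 10] needs 3 colors (χ ≥ 3).
The coloring below uses 3 colors, so χ(G) = 3.
A valid 3-coloring: color 1: [4, 7, 8, 11]; color 2: [3, 5, 6, 12]; color 3: [9, 10].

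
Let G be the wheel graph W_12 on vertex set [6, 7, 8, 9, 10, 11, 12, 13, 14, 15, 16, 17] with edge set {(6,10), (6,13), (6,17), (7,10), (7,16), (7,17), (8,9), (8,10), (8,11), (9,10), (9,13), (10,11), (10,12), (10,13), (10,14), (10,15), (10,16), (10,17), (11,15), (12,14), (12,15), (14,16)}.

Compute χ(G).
χ(G) = 4

Clique number ω(G) = 3 (lower bound: χ ≥ ω).
Odd cycle [16, 7, 17, 6, 13, 9, 8, 11, 15, 12, 14] needs 3 colors (χ ≥ 3).
Vertex 10 is adjacent to every vertex of [6, 7, 8, 9, 11, 12, 13, 14, 15, 16, 17], which already need 3 colors among themselves, so 10 needs a new color (χ ≥ 4).
The coloring below uses 4 colors, so χ(G) = 4.
A valid 4-coloring: color 1: [10]; color 2: [8, 12, 13, 16, 17]; color 3: [6, 7, 9, 11, 14]; color 4: [15].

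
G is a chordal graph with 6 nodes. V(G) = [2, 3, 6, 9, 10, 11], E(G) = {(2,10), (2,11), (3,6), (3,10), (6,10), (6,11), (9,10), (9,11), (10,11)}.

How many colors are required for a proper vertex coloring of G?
χ(G) = 3

Clique number ω(G) = 3 (lower bound: χ ≥ ω).
The clique on [9, 10, 11] has size 3, forcing χ ≥ 3, and the coloring below uses 3 colors, so χ(G) = 3.
A valid 3-coloring: color 1: [10]; color 2: [3, 11]; color 3: [2, 6, 9].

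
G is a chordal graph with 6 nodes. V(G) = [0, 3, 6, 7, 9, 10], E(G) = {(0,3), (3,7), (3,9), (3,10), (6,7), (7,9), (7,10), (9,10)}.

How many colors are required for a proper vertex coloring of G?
Clique number ω(G) = 4 (lower bound: χ ≥ ω).
The clique on [3, 7, 9, 10] has size 4, forcing χ ≥ 4, and the coloring below uses 4 colors, so χ(G) = 4.
A valid 4-coloring: color 1: [3, 6]; color 2: [0, 7]; color 3: [10]; color 4: [9].

χ(G) = 4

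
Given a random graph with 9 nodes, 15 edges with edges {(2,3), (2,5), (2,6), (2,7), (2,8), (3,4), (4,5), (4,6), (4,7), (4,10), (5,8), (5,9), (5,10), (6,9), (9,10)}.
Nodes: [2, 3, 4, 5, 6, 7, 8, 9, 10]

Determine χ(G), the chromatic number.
Clique number ω(G) = 3 (lower bound: χ ≥ ω).
The clique on [5, 9, 10] has size 3, forcing χ ≥ 3, and the coloring below uses 3 colors, so χ(G) = 3.
A valid 3-coloring: color 1: [3, 5, 6, 7]; color 2: [2, 4, 9]; color 3: [8, 10].

χ(G) = 3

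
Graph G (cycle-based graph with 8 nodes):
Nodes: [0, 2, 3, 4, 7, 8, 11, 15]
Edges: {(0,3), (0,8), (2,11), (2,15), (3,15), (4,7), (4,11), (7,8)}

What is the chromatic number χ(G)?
Clique number ω(G) = 2 (lower bound: χ ≥ ω).
The graph is bipartite (no odd cycle), so 2 colors suffice: χ(G) = 2.
A valid 2-coloring: color 1: [0, 7, 11, 15]; color 2: [2, 3, 4, 8].

χ(G) = 2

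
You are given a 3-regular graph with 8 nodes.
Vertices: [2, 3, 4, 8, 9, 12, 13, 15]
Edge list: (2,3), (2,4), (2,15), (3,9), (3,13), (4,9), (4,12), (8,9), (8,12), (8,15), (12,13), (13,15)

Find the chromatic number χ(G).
χ(G) = 3

Clique number ω(G) = 2 (lower bound: χ ≥ ω).
Odd cycle [12, 13, 3, 2, 4] needs 3 colors (χ ≥ 3).
The coloring below uses 3 colors, so χ(G) = 3.
A valid 3-coloring: color 1: [2, 9, 13]; color 2: [3, 4, 8]; color 3: [12, 15].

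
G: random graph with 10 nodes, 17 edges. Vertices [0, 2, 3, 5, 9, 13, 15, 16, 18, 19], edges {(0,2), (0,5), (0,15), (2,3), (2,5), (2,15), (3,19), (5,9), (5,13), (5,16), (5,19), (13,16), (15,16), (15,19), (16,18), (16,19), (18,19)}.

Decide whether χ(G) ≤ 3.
Yes, G is 3-colorable

A valid 3-coloring: color 1: [3, 5, 15, 18]; color 2: [2, 9, 16]; color 3: [0, 13, 19].
(χ(G) = 3 ≤ 3.)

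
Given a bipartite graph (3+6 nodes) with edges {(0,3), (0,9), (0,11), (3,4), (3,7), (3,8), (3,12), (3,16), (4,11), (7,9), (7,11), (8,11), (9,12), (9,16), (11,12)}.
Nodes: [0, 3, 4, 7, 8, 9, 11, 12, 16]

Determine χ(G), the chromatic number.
Clique number ω(G) = 2 (lower bound: χ ≥ ω).
The graph is bipartite (no odd cycle), so 2 colors suffice: χ(G) = 2.
A valid 2-coloring: color 1: [3, 9, 11]; color 2: [0, 4, 7, 8, 12, 16].

χ(G) = 2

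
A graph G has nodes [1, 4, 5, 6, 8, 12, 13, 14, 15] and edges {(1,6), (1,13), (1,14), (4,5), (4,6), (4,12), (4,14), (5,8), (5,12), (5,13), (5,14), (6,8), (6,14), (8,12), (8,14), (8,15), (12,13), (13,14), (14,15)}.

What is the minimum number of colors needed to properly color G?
χ(G) = 4

Clique number ω(G) = 3 (lower bound: χ ≥ ω).
Odd cycle [1, 13, 5, 4, 6] needs 3 colors (χ ≥ 3).
Vertex 14 is adjacent to every vertex of [1, 4, 5, 6, 13], which already need 3 colors among themselves, so 14 needs a new color (χ ≥ 4).
The coloring below uses 4 colors, so χ(G) = 4.
A valid 4-coloring: color 1: [12, 14]; color 2: [4, 8, 13]; color 3: [5, 6, 15]; color 4: [1].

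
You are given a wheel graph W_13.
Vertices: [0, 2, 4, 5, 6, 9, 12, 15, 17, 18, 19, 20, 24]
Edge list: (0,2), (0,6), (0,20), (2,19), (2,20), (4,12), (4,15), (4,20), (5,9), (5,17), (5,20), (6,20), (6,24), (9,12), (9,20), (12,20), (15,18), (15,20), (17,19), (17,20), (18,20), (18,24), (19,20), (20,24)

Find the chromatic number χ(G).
χ(G) = 3

Clique number ω(G) = 3 (lower bound: χ ≥ ω).
The clique on [0, 2, 20] has size 3, forcing χ ≥ 3, and the coloring below uses 3 colors, so χ(G) = 3.
A valid 3-coloring: color 1: [20]; color 2: [0, 5, 12, 15, 19, 24]; color 3: [2, 4, 6, 9, 17, 18].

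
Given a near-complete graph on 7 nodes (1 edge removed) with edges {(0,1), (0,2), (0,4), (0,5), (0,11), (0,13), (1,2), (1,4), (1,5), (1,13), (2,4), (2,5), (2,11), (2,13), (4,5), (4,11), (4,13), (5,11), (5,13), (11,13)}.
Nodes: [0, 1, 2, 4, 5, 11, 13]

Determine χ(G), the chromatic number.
Clique number ω(G) = 6 (lower bound: χ ≥ ω).
The clique on [0, 1, 2, 4, 5, 13] has size 6, forcing χ ≥ 6, and the coloring below uses 6 colors, so χ(G) = 6.
A valid 6-coloring: color 1: [13]; color 2: [5]; color 3: [4]; color 4: [0]; color 5: [2]; color 6: [1, 11].

χ(G) = 6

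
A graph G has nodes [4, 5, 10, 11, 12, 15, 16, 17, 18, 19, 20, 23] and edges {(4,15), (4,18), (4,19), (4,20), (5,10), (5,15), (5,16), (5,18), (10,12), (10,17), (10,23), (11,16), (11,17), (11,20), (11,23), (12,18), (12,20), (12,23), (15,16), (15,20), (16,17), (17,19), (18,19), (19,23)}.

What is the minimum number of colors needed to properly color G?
Clique number ω(G) = 3 (lower bound: χ ≥ ω).
The clique on [4, 18, 19] has size 3, forcing χ ≥ 3, and the coloring below uses 3 colors, so χ(G) = 3.
A valid 3-coloring: color 1: [11, 12, 15, 19]; color 2: [4, 5, 17, 23]; color 3: [10, 16, 18, 20].

χ(G) = 3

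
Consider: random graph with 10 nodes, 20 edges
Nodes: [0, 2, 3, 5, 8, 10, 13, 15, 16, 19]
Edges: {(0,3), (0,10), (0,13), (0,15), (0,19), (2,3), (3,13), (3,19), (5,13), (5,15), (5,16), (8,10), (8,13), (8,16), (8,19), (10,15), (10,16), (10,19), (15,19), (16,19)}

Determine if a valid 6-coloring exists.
Yes, G is 6-colorable

A valid 6-coloring: color 1: [2, 13, 19]; color 2: [0, 16]; color 3: [3, 5, 10]; color 4: [8, 15].
(χ(G) = 4 ≤ 6.)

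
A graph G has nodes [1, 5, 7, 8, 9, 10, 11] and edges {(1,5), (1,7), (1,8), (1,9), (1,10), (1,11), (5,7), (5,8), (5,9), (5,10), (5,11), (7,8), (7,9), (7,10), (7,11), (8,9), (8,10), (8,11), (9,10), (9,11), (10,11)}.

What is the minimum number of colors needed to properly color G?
Clique number ω(G) = 7 (lower bound: χ ≥ ω).
The clique on [1, 5, 7, 8, 9, 10, 11] has size 7, forcing χ ≥ 7, and the coloring below uses 7 colors, so χ(G) = 7.
A valid 7-coloring: color 1: [9]; color 2: [10]; color 3: [5]; color 4: [8]; color 5: [11]; color 6: [1]; color 7: [7].

χ(G) = 7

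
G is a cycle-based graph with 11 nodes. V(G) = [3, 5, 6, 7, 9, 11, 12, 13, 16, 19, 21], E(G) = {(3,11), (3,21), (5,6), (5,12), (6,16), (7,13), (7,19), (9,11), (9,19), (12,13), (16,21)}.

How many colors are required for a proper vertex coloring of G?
Clique number ω(G) = 2 (lower bound: χ ≥ ω).
Odd cycle [21, 3, 11, 9, 19, 7, 13, 12, 5, 6, 16] needs 3 colors (χ ≥ 3).
The coloring below uses 3 colors, so χ(G) = 3.
A valid 3-coloring: color 1: [6, 11, 13, 19, 21]; color 2: [3, 7, 9, 12, 16]; color 3: [5].

χ(G) = 3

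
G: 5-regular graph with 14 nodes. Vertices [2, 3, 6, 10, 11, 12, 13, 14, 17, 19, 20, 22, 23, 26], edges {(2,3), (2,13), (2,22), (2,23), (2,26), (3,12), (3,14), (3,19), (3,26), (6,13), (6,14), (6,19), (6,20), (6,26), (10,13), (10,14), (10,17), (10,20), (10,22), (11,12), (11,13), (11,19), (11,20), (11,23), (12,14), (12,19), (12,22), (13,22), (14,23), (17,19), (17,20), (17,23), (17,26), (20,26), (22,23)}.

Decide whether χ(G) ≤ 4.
A valid 4-coloring: color 1: [12, 13, 20, 23]; color 2: [2, 6, 10, 11]; color 3: [14, 19, 22, 26]; color 4: [3, 17].
(χ(G) = 4 ≤ 4.)

Yes, G is 4-colorable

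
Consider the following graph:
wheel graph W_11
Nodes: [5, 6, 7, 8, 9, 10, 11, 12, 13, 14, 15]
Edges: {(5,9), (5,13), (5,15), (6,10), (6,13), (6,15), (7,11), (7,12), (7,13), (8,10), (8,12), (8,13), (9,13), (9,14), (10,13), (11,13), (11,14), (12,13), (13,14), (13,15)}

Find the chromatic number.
χ(G) = 3

Clique number ω(G) = 3 (lower bound: χ ≥ ω).
The clique on [5, 9, 13] has size 3, forcing χ ≥ 3, and the coloring below uses 3 colors, so χ(G) = 3.
A valid 3-coloring: color 1: [13]; color 2: [5, 6, 7, 8, 14]; color 3: [9, 10, 11, 12, 15].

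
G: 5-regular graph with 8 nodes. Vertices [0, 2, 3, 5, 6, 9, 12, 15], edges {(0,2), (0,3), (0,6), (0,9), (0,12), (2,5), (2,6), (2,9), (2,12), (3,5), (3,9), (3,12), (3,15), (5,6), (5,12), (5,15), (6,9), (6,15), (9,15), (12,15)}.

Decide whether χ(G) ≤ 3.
No, G is not 3-colorable

The clique on vertices [0, 2, 6, 9] has size 4 > 3, so it alone needs 4 colors.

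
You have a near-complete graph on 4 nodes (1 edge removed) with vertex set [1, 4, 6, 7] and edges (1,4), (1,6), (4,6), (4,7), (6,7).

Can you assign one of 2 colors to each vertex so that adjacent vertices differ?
The clique on vertices [1, 4, 6] has size 3 > 2, so it alone needs 3 colors.

No, G is not 2-colorable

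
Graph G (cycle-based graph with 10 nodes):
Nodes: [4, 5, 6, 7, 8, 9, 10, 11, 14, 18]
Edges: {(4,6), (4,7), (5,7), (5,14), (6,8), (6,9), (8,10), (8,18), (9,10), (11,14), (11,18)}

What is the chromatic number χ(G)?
χ(G) = 2

Clique number ω(G) = 2 (lower bound: χ ≥ ω).
The graph is bipartite (no odd cycle), so 2 colors suffice: χ(G) = 2.
A valid 2-coloring: color 1: [6, 7, 10, 14, 18]; color 2: [4, 5, 8, 9, 11].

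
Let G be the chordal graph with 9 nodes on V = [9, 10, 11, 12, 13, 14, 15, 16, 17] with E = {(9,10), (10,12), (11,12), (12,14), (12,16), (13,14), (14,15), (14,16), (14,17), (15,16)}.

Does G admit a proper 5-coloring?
Yes, G is 5-colorable

A valid 5-coloring: color 1: [10, 11, 14]; color 2: [9, 12, 13, 15, 17]; color 3: [16].
(χ(G) = 3 ≤ 5.)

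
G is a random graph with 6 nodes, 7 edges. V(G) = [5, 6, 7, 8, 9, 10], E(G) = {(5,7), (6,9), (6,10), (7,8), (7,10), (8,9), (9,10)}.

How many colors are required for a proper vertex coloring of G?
Clique number ω(G) = 3 (lower bound: χ ≥ ω).
The clique on [6, 9, 10] has size 3, forcing χ ≥ 3, and the coloring below uses 3 colors, so χ(G) = 3.
A valid 3-coloring: color 1: [7, 9]; color 2: [5, 8, 10]; color 3: [6].

χ(G) = 3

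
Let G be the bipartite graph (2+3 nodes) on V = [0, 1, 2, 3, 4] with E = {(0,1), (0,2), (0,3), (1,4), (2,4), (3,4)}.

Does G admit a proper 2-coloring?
Yes, G is 2-colorable

A valid 2-coloring: color 1: [0, 4]; color 2: [1, 2, 3].
(χ(G) = 2 ≤ 2.)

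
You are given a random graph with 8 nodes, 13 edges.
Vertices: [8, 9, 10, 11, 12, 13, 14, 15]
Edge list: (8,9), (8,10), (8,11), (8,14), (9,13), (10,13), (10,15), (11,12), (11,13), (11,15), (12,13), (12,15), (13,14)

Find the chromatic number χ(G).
Clique number ω(G) = 3 (lower bound: χ ≥ ω).
The clique on [11, 12, 13] has size 3, forcing χ ≥ 3, and the coloring below uses 3 colors, so χ(G) = 3.
A valid 3-coloring: color 1: [8, 13, 15]; color 2: [9, 10, 11, 14]; color 3: [12].

χ(G) = 3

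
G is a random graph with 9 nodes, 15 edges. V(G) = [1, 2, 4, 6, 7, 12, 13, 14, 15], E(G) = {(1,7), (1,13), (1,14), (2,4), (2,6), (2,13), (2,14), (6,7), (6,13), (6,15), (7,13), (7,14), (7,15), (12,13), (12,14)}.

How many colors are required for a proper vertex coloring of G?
χ(G) = 3

Clique number ω(G) = 3 (lower bound: χ ≥ ω).
The clique on [2, 6, 13] has size 3, forcing χ ≥ 3, and the coloring below uses 3 colors, so χ(G) = 3.
A valid 3-coloring: color 1: [2, 7, 12]; color 2: [4, 13, 14, 15]; color 3: [1, 6].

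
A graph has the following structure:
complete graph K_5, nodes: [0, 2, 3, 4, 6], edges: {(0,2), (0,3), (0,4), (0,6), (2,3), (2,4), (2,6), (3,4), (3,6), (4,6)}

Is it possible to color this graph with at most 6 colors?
Yes, G is 6-colorable

A valid 6-coloring: color 1: [4]; color 2: [0]; color 3: [3]; color 4: [2]; color 5: [6].
(χ(G) = 5 ≤ 6.)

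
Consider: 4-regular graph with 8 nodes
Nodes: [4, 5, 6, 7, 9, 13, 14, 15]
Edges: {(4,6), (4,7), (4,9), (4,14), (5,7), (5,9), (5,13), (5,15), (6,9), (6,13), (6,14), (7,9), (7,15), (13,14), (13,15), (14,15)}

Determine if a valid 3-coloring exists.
No, G is not 3-colorable

Suppose a proper 3-coloring c exists. The clique [4, 6, 9] takes 3 distinct colors; by symmetry let c(4) = 1, c(6) = 2, c(9) = 3.
- Vertex 7: neighbors [4, 9] already have colors [1, 3] ⇒ c(7) = 2.
- Vertex 5: neighbors [7, 9] already have colors [2, 3] ⇒ c(5) = 1.
- Vertex 13: neighbors [5, 6] already have colors [1, 2] ⇒ c(13) = 3.
- Vertex 14: neighbors [4, 6, 13] already have colors [1, 2, 3] — all 3 colors blocked. Contradiction.
The forced assignments end in a contradiction, so G has no proper 3-coloring (χ ≥ 4).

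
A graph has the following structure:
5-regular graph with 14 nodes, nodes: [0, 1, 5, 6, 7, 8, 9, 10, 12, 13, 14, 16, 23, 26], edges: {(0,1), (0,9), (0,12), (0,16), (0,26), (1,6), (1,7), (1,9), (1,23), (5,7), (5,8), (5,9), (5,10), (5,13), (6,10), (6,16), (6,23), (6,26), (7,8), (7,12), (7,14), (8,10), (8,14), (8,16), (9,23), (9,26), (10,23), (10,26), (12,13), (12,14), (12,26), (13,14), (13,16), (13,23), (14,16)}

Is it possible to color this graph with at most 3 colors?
No, G is not 3-colorable

Odd cycle [16, 13, 12, 7, 8] needs 3 colors (χ ≥ 3).
Vertex 14 is adjacent to every vertex of [7, 8, 12, 13, 16], which already need 3 colors among themselves, so 14 needs a new color (χ ≥ 4).
Hence χ(G) ≥ 4 > 3, so no proper 3-coloring exists.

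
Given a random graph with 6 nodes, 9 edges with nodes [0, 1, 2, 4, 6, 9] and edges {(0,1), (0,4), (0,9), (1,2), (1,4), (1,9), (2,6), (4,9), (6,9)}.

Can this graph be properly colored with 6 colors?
Yes, G is 6-colorable

A valid 6-coloring: color 1: [1, 6]; color 2: [2, 9]; color 3: [4]; color 4: [0].
(χ(G) = 4 ≤ 6.)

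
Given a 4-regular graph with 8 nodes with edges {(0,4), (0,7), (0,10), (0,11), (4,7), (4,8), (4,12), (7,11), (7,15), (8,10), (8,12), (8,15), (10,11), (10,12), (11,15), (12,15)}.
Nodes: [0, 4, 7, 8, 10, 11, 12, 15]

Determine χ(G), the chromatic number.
Clique number ω(G) = 3 (lower bound: χ ≥ ω).
Suppose a proper 3-coloring c exists. The clique [0, 4, 7] takes 3 distinct colors; by symmetry let c(0) = 1, c(4) = 2, c(7) = 3.
- Vertex 11: neighbors [0, 7] already have colors [1, 3] ⇒ c(11) = 2.
- Vertex 10: neighbors [0, 11] already have colors [1, 2] ⇒ c(10) = 3.
- Vertex 8: neighbors [4, 10] already have colors [2, 3] ⇒ c(8) = 1.
- Vertex 12: neighbors [8, 4, 10] already have colors [1, 2, 3] — all 3 colors blocked. Contradiction.
The forced assignments end in a contradiction, so G has no proper 3-coloring (χ ≥ 4).
The coloring below uses 4 colors, so χ(G) = 4.
A valid 4-coloring: color 1: [4, 10, 15]; color 2: [0, 12]; color 3: [8, 11]; color 4: [7].

χ(G) = 4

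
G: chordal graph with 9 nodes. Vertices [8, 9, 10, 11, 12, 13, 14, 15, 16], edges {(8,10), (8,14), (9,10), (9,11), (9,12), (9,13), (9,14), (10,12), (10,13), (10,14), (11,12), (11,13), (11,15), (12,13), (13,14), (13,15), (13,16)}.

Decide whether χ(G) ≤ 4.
Yes, G is 4-colorable

A valid 4-coloring: color 1: [8, 13]; color 2: [9, 15, 16]; color 3: [10, 11]; color 4: [12, 14].
(χ(G) = 4 ≤ 4.)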